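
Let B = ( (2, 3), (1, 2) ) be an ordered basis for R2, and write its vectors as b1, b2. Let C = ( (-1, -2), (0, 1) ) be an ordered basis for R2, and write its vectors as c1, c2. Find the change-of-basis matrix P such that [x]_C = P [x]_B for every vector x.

Column j of P is [bj]_C, since P maps B-coordinates to C-coordinates.
Expressing b1 in C: b1 = -2c1 - c2, so column 1 of P is (-2, -1).
Doing the same for each bj gives P = [[-2, -1], [-1, 0]].

[[-2, -1], [-1, 0]]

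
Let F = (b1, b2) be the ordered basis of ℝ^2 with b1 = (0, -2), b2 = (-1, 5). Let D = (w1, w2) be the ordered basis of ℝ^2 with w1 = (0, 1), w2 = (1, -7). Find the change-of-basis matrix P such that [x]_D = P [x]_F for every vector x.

[[-2, -2], [0, -1]]

Take x = bj: its F-coordinates are the j-th standard unit vector, so P e_j — column j of P — equals [bj]_D.
b1 = -2w1 + 0·w2, giving column 1 = (-2, 0); repeating for each j gives P = [[-2, -2], [0, -1]].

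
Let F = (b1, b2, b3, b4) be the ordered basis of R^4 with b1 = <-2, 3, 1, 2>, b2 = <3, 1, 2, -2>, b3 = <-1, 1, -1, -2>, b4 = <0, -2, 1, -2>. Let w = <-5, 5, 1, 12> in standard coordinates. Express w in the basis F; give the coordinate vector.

Write w = c_1 b1 + ... + c_4 b4 and solve for the c_i.
Gaussian elimination on [M | w] yields c = (2, -1, -2, -1).
Check: 2b1 - b2 - 2b3 - b4 = <-5, 5, 1, 12>.

<2, -1, -2, -1>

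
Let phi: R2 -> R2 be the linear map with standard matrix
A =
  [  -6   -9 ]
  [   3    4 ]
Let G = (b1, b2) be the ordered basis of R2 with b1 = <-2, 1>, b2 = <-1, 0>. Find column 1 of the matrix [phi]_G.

Compute phi(b1) = A b1 = <3, -2> in standard coordinates.
Then write this in G-coordinates: solve for y in y_1 b1 + y_2 b2 = <3, -2>.
This gives y = <-2, 1>, which is column 1 of [phi]_G.

<-2, 1>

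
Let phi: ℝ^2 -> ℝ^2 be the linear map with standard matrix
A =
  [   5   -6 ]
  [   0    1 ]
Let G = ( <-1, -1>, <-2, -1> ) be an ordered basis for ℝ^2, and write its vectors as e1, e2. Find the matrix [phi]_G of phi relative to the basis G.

The j-th column of [phi]_G is [phi(ej)]_G.
phi(e1) = A e1 = <1, -1> = 3e1 - 2e2, so column 1 is <3, -2>.
Repeating for e2 and assembling the columns gives [[3, -2], [-2, 3]].

[[3, -2], [-2, 3]]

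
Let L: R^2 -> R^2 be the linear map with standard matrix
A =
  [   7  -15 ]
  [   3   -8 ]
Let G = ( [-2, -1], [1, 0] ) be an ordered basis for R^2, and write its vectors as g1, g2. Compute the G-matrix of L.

Let P have columns g1, g2. Then [L]_G = P^(-1) A P.
Here det P = 1, so P^(-1) is integer; computing A P first and then P^(-1)(A P) gives [[-2, -3], [-3, 1]].

[[-2, -3], [-3, 1]]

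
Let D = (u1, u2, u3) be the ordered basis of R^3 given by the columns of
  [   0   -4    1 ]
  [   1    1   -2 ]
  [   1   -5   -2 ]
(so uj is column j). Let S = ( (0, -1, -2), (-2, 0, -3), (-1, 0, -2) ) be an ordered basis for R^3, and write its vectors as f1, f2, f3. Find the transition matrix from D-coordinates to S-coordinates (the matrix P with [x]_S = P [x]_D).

[[-1, -1, 2], [-1, 1, 0], [2, 2, -1]]

Column j of P is [uj]_S, since P maps D-coordinates to S-coordinates.
Expressing u1 in S: u1 = -f1 - f2 + 2f3, so column 1 of P is (-1, -1, 2).
Doing the same for each uj gives P = [[-1, -1, 2], [-1, 1, 0], [2, 2, -1]].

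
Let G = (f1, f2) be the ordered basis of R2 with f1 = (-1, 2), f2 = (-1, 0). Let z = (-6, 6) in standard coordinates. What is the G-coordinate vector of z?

(3, 3)

Write z = c_1 f1 + c_2 f2 and solve for the c_i.
System: -c_1 - c_2 = -6, 2c_1 + 0c_2 = 6; solving gives c_1 = 3, c_2 = 3.
Check: 3f1 + 3f2 = (-6, 6).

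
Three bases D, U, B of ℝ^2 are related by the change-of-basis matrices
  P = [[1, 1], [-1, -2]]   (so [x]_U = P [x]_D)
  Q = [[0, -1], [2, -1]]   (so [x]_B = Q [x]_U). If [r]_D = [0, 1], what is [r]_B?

Apply P to get U-coordinates [1, -2], then Q to get B-coordinates.
The result is [r]_B = [2, 4].

[2, 4]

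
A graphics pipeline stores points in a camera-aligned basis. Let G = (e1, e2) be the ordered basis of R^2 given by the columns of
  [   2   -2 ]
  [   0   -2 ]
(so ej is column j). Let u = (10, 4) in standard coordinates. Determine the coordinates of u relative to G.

(3, -2)

[u]_G is the unique c with M c = u, where M has columns e1, e2.
System: 2c_1 - 2c_2 = 10, 0c_1 - 2c_2 = 4; solving gives c_1 = 3, c_2 = -2.
Check: 3e1 - 2e2 = (10, 4).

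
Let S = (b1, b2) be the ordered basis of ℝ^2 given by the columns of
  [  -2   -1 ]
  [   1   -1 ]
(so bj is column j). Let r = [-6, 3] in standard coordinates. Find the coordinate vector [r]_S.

[3, 0]

Write r = c_1 b1 + c_2 b2 and solve for the c_i.
System: -2c_1 - c_2 = -6, c_1 - c_2 = 3; solving gives c_1 = 3, c_2 = 0.
Check: 3b1 + 0·b2 = [-6, 3].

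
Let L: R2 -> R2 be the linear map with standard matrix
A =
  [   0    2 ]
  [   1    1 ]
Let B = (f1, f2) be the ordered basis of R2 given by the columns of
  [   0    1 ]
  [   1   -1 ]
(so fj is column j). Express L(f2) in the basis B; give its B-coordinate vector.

Compute L(f2) = A f2 = <-2, 0> in standard coordinates.
Then write this in B-coordinates: solve for y in y_1 f1 + y_2 f2 = <-2, 0>.
This gives y = <-2, -2>, which is column 2 of [L]_B.

<-2, -2>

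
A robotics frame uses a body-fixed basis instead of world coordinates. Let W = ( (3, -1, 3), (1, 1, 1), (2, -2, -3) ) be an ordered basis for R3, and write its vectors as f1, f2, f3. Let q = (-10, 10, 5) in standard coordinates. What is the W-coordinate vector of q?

(-2, 2, -3)

Write q = c_1 f1 + ... + c_3 f3 and solve for the c_i.
Gaussian elimination on [M | q] yields c = (-2, 2, -3).
Check: -2f1 + 2f2 - 3f3 = (-10, 10, 5).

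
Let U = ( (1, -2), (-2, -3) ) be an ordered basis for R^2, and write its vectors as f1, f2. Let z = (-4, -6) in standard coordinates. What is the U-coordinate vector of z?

[z]_U is the unique c with M c = z, where M has columns f1, f2.
System: c_1 - 2c_2 = -4, -2c_1 - 3c_2 = -6; solving gives c_1 = 0, c_2 = 2.
Check: 0·f1 + 2f2 = (-4, -6).

(0, 2)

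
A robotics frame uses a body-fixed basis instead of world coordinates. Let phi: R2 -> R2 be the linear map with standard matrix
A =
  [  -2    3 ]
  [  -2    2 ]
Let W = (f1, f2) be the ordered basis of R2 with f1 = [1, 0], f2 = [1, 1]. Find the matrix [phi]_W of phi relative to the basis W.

The j-th column of [phi]_W is [phi(fj)]_W.
phi(f1) = A f1 = [-2, -2] = 0·f1 - 2f2, so column 1 is [0, -2].
Repeating for f2 and assembling the columns gives [[0, 1], [-2, 0]].

[[0, 1], [-2, 0]]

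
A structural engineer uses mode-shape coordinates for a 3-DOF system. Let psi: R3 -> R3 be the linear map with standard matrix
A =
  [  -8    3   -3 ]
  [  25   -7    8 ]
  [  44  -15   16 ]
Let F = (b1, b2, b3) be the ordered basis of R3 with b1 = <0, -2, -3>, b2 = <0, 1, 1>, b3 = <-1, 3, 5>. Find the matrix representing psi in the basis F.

The j-th column of [psi]_F is [psi(bj)]_F.
psi(b1) = A b1 = <3, -10, -18> = 2b1 + 3b2 - 3b3, so column 1 is <2, 3, -3>.
Repeating for b2, b3 and assembling the columns gives [[2, 0, -1], [3, 1, -2], [-3, 0, -2]].

[[2, 0, -1], [3, 1, -2], [-3, 0, -2]]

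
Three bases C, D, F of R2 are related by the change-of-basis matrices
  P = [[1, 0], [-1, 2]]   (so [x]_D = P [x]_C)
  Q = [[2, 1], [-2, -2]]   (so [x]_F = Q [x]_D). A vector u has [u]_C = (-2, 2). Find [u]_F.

Composing the changes, [u]_F = Q P [u]_C.
Q P = [[1, 2], [0, -4]]; applying this to (-2, 2) gives (2, -8).

(2, -8)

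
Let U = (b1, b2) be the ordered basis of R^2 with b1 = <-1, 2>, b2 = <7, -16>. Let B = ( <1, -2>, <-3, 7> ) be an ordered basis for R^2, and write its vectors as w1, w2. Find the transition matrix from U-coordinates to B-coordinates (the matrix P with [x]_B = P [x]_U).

[[-1, 1], [0, -2]]

Column j of P is [bj]_B, since P maps U-coordinates to B-coordinates.
Expressing b1 in B: b1 = -w1 + 0·w2, so column 1 of P is <-1, 0>.
Doing the same for each bj gives P = [[-1, 1], [0, -2]].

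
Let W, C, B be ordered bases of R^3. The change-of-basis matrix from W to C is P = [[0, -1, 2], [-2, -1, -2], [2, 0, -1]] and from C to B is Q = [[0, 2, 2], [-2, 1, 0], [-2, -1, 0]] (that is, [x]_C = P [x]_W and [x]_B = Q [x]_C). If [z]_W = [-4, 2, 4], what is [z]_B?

[-28, -14, -10]

Apply P to get C-coordinates [6, -2, -12], then Q to get B-coordinates.
The result is [z]_B = [-28, -14, -10].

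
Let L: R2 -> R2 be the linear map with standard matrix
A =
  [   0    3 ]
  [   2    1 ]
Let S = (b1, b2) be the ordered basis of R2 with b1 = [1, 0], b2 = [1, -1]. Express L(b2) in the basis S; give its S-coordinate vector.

[-2, -1]

Column 2 of [L]_S is the S-coordinate vector of L(b2).
In standard coordinates L(b2) = A b2 = [-3, 1].
Converting to S: [-3, 1] = -2b1 - b2, so the coordinate vector is [-2, -1].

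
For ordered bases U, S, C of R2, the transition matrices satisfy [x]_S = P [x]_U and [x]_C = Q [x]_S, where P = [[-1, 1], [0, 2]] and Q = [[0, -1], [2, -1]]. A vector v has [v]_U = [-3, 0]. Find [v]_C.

[0, 6]

First [v]_S = P [v]_U = [3, 0].
Then [v]_C = Q [v]_S = [0, 6].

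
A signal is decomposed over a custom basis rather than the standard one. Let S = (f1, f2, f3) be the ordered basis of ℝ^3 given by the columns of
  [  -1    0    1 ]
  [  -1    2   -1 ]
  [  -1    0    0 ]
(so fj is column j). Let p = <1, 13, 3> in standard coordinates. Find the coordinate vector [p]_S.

We seek scalars with c_1 f1 + ... + c_3 f3 = p; equivalently solve M c = p where the columns of M are f1, ..., f3.
Row-reducing the augmented matrix [M | p] gives c = (-3, 4, -2).
Check: -3f1 + 4f2 - 2f3 = <1, 13, 3>.

<-3, 4, -2>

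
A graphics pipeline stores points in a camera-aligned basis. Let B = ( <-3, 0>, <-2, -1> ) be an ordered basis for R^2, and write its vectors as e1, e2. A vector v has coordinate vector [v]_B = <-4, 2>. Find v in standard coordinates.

<8, -2>

v = M [v]_B, where M has columns e1, e2.
Carrying out the matrix-vector product, v = <8, -2>.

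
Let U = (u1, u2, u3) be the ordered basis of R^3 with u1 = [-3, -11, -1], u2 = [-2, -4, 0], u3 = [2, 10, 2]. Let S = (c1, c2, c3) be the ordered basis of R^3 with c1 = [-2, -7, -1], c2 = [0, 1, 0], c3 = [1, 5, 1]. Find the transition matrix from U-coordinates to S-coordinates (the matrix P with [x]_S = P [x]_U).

[[2, 2, 0], [-2, 0, 0], [1, 2, 2]]

Column j of P is [uj]_S, since P maps U-coordinates to S-coordinates.
Expressing u1 in S: u1 = 2c1 - 2c2 + c3, so column 1 of P is [2, -2, 1].
Doing the same for each uj gives P = [[2, 2, 0], [-2, 0, 0], [1, 2, 2]].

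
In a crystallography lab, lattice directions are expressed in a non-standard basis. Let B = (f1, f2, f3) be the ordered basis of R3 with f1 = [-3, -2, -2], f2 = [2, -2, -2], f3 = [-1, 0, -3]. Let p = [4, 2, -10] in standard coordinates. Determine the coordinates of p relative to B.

Write p = c_1 f1 + ... + c_3 f3 and solve for the c_i.
Row-reducing the augmented matrix [M | p] gives c = (-2, 1, 4).
Check: -2f1 + f2 + 4f3 = [4, 2, -10].

[-2, 1, 4]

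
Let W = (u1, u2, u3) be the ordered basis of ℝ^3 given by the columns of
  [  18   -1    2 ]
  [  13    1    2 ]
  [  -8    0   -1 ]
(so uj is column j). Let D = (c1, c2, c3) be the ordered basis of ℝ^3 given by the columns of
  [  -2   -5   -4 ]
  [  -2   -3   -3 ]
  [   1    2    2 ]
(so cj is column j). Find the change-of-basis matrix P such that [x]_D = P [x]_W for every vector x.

[[-2, -2, -1], [-2, 1, 0], [-1, 0, 0]]

Let M have columns uj and N have columns cj. Then for every x, N [x]_D = x = M [x]_W, so P = N^(-1) M.
Since det N = -1, N^(-1) has integer entries; multiplying gives P = [[-2, -2, -1], [-2, 1, 0], [-1, 0, 0]].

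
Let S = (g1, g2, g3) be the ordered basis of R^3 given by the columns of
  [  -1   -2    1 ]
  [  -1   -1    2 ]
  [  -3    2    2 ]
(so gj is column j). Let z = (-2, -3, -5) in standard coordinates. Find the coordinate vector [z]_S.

[z]_S is the unique c with M c = z, where M has columns g1, ..., g3.
Row-reducing the augmented matrix [M | z] gives c = (1, 0, -1).
Check: g1 + 0·g2 - g3 = (-2, -3, -5).

(1, 0, -1)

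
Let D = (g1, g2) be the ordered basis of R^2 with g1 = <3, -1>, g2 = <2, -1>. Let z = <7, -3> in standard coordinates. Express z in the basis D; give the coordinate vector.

<1, 2>

Write z = c_1 g1 + c_2 g2 and solve for the c_i.
System: 3c_1 + 2c_2 = 7, -c_1 - c_2 = -3; solving gives c_1 = 1, c_2 = 2.
Check: g1 + 2g2 = <7, -3>.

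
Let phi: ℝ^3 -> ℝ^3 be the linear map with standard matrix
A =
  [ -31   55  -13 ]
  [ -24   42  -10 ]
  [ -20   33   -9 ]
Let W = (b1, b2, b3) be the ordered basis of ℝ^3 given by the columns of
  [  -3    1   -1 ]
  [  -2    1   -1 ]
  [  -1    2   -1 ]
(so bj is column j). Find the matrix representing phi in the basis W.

With P the matrix whose columns are b1, ..., b3, [phi]_W = P^(-1) A P.
Column by column: phi(b1) = A b1 = (-4, -2, 3); its W-coordinates (2, 3, 1) give column 1.
Continuing for each basis vector yields [phi]_W = [[2, 0, 3], [3, -3, 1], [1, -1, 3]].

[[2, 0, 3], [3, -3, 1], [1, -1, 3]]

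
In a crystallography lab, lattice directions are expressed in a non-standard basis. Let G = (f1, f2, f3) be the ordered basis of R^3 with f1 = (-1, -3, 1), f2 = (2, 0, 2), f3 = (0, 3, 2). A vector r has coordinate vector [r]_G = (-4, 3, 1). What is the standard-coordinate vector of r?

r = M [r]_G, where M has columns f1, ..., f3.
Carrying out the matrix-vector product, r = (10, 15, 4).

(10, 15, 4)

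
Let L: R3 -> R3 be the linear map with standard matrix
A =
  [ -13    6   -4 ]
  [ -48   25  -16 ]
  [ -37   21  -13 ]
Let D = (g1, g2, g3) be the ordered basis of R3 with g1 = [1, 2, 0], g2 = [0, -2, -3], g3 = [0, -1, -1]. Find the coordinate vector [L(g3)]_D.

Column 3 of [L]_D is the D-coordinate vector of L(g3).
In standard coordinates L(g3) = A g3 = [-2, -9, -8].
Converting to D: [-2, -9, -8] = -2g1 + 3g2 - g3, so the coordinate vector is [-2, 3, -1].

[-2, 3, -1]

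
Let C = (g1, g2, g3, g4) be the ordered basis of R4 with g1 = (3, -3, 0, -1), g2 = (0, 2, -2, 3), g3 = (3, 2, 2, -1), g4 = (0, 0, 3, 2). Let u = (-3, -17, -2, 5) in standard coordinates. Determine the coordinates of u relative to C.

We seek scalars with c_1 g1 + ... + c_4 g4 = u; equivalently solve M c = u where the columns of M are g1, ..., g4.
Gaussian elimination on [M | u] yields c = (3, 0, -4, 2).
Check: 3g1 + 0·g2 - 4g3 + 2g4 = (-3, -17, -2, 5).

(3, 0, -4, 2)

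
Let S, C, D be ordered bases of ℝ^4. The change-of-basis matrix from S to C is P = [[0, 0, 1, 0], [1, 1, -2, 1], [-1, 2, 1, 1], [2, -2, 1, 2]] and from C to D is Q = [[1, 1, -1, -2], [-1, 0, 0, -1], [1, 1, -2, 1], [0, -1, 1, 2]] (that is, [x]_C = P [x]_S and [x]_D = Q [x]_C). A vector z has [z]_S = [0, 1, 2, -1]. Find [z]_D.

Composing the changes, [z]_D = Q P [z]_S.
Q P = [[-2, 3, -4, -4], [-2, 2, -2, -2], [5, -5, -2, 1], [2, -3, 5, 4]]; applying this to [0, 1, 2, -1] gives [-1, 0, -10, 3].

[-1, 0, -10, 3]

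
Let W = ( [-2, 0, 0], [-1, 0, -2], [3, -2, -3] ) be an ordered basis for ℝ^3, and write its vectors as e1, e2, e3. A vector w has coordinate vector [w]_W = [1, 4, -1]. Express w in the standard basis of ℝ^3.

[-9, 2, -5]

w = M [w]_W, where M has columns e1, ..., e3.
Carrying out the matrix-vector product, w = [-9, 2, -5].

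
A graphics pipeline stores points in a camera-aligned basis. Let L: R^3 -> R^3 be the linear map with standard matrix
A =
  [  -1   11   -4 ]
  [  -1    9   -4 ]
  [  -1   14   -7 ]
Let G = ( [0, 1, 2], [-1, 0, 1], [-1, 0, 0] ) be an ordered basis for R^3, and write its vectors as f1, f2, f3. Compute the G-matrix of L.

[[1, -3, 1], [-2, 0, -1], [-1, 3, 0]]

With P the matrix whose columns are f1, ..., f3, [L]_G = P^(-1) A P.
Column by column: L(f1) = A f1 = [3, 1, 0]; its G-coordinates [1, -2, -1] give column 1.
Continuing for each basis vector yields [L]_G = [[1, -3, 1], [-2, 0, -1], [-1, 3, 0]].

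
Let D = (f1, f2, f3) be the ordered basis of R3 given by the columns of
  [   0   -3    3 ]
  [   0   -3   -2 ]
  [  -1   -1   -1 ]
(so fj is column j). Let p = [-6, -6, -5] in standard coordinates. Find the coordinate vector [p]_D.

Write p = c_1 f1 + ... + c_3 f3 and solve for the c_i.
Row-reducing the augmented matrix [M | p] gives c = (3, 2, 0).
Check: 3f1 + 2f2 + 0·f3 = [-6, -6, -5].

[3, 2, 0]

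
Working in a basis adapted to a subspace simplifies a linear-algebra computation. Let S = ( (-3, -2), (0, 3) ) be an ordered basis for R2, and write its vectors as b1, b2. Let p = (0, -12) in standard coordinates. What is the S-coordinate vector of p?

(0, -4)

[p]_S is the unique c with M c = p, where M has columns b1, b2.
System: -3c_1 + 0c_2 = 0, -2c_1 + 3c_2 = -12; solving gives c_1 = 0, c_2 = -4.
Check: 0·b1 - 4b2 = (0, -12).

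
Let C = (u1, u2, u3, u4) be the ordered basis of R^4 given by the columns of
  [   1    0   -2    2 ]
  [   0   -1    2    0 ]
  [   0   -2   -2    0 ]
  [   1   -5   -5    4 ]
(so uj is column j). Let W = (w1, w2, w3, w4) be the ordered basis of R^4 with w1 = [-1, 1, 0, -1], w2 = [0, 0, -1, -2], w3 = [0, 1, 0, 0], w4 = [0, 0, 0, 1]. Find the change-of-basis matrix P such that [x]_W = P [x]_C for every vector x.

[[-1, 0, 2, -2], [0, 2, 2, 0], [1, -1, 0, 2], [0, -1, 1, 2]]

Column j of P is [uj]_W, since P maps C-coordinates to W-coordinates.
Expressing u1 in W: u1 = -w1 + 0·w2 + w3 + 0·w4, so column 1 of P is [-1, 0, 1, 0].
Doing the same for each uj gives P = [[-1, 0, 2, -2], [0, 2, 2, 0], [1, -1, 0, 2], [0, -1, 1, 2]].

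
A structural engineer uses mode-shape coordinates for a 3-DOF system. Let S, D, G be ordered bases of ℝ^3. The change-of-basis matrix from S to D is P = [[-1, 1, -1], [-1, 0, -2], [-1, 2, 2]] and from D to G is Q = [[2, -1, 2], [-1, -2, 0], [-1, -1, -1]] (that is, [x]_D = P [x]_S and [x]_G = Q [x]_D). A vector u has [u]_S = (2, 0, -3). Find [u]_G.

(-18, -9, 3)

First [u]_D = P [u]_S = (1, 4, -8).
Then [u]_G = Q [u]_D = (-18, -9, 3).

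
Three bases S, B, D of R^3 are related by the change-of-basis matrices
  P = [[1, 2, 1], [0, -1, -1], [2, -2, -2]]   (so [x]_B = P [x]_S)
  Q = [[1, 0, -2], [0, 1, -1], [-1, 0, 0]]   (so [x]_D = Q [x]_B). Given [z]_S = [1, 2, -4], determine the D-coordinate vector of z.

First [z]_B = P [z]_S = [1, 2, 6].
Then [z]_D = Q [z]_B = [-11, -4, -1].

[-11, -4, -1]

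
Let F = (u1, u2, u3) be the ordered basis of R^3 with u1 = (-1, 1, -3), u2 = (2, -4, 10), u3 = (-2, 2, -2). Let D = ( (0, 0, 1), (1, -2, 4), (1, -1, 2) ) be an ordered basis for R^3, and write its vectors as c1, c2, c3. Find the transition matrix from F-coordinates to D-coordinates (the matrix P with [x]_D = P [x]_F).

[[-1, 2, 2], [0, 2, 0], [-1, 0, -2]]

Column j of P is [uj]_D, since P maps F-coordinates to D-coordinates.
Expressing u1 in D: u1 = -c1 + 0·c2 - c3, so column 1 of P is (-1, 0, -1).
Doing the same for each uj gives P = [[-1, 2, 2], [0, 2, 0], [-1, 0, -2]].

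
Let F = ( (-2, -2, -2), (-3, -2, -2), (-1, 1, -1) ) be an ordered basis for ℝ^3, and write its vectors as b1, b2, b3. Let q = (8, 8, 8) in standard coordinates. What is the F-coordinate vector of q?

[q]_F is the unique c with M c = q, where M has columns b1, ..., b3.
Solving this 3x3 system gives c = (-4, 0, 0).
Check: -4b1 + 0·b2 + 0·b3 = (8, 8, 8).

(-4, 0, 0)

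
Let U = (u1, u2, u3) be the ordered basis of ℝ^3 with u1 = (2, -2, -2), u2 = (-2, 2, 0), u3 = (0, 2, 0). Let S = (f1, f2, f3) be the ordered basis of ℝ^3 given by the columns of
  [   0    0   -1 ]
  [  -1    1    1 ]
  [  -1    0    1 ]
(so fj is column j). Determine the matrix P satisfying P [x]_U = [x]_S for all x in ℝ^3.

[[0, 2, 0], [0, 2, 2], [-2, 2, 0]]

Take x = uj: its U-coordinates are the j-th standard unit vector, so P e_j — column j of P — equals [uj]_S.
u1 = 0·f1 + 0·f2 - 2f3, giving column 1 = (0, 0, -2); repeating for each j gives P = [[0, 2, 0], [0, 2, 2], [-2, 2, 0]].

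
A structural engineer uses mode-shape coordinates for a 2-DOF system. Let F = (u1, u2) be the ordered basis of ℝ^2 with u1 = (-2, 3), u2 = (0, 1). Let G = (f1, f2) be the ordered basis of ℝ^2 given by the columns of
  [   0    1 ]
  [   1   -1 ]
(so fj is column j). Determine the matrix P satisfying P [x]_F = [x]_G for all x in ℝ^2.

Take x = uj: its F-coordinates are the j-th standard unit vector, so P e_j — column j of P — equals [uj]_G.
u1 = f1 - 2f2, giving column 1 = (1, -2); repeating for each j gives P = [[1, 1], [-2, 0]].

[[1, 1], [-2, 0]]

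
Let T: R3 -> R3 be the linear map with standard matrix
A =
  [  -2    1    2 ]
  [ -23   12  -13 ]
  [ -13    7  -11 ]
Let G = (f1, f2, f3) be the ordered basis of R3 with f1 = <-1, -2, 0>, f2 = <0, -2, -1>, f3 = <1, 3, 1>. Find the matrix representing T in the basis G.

With P the matrix whose columns are f1, ..., f3, [T]_G = P^(-1) A P.
Column by column: T(f1) = A f1 = <0, -1, -1>; its G-coordinates <-1, 0, -1> give column 1.
Continuing for each basis vector yields [T]_G = [[-1, 1, -3], [0, 0, 3], [-1, -3, 0]].

[[-1, 1, -3], [0, 0, 3], [-1, -3, 0]]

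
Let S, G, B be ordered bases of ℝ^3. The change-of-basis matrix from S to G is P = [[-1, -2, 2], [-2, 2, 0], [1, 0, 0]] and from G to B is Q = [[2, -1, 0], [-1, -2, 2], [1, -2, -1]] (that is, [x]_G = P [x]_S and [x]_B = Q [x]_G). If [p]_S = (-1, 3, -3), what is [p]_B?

(-30, -7, -26)

Composing the changes, [p]_B = Q P [p]_S.
Q P = [[0, -6, 4], [7, -2, -2], [2, -6, 2]]; applying this to (-1, 3, -3) gives (-30, -7, -26).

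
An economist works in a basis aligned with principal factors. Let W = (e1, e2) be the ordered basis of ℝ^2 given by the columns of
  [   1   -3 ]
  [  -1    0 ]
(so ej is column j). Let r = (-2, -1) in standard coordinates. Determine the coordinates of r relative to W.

(1, 1)

[r]_W is the unique c with M c = r, where M has columns e1, e2.
System: c_1 - 3c_2 = -2, -c_1 + 0c_2 = -1; solving gives c_1 = 1, c_2 = 1.
Check: e1 + e2 = (-2, -1).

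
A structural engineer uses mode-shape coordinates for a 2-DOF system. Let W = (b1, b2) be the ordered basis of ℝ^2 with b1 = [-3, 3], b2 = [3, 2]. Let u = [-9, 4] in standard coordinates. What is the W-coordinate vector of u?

[2, -1]

We seek scalars with c_1 b1 + c_2 b2 = u; equivalently solve M c = u where the columns of M are b1, b2.
System: -3c_1 + 3c_2 = -9, 3c_1 + 2c_2 = 4; solving gives c_1 = 2, c_2 = -1.
Check: 2b1 - b2 = [-9, 4].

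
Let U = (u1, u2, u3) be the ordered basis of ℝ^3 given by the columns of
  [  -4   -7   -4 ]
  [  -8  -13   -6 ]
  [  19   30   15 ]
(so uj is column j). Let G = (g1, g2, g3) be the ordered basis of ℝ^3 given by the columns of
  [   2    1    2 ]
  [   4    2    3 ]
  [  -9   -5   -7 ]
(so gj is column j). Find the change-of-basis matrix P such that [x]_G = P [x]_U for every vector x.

Let M have columns uj and N have columns gj. Then for every x, N [x]_G = x = M [x]_U, so P = N^(-1) M.
Since det N = -1, N^(-1) has integer entries; multiplying gives P = [[-1, -2, 1], [-2, -1, -2], [0, -1, -2]].

[[-1, -2, 1], [-2, -1, -2], [0, -1, -2]]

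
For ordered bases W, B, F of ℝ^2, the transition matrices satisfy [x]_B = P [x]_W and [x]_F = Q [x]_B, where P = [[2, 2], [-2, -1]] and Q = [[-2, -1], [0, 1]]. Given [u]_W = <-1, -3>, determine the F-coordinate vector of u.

<11, 5>

Composing the changes, [u]_F = Q P [u]_W.
Q P = [[-2, -3], [-2, -1]]; applying this to <-1, -3> gives <11, 5>.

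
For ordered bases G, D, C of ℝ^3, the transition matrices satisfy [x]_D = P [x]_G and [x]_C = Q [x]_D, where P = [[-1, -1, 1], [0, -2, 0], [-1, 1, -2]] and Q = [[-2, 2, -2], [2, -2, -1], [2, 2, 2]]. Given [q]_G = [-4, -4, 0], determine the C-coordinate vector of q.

[0, 0, 32]

Composing the changes, [q]_C = Q P [q]_G.
Q P = [[4, -4, 2], [-1, 1, 4], [-4, -4, -2]]; applying this to [-4, -4, 0] gives [0, 0, 32].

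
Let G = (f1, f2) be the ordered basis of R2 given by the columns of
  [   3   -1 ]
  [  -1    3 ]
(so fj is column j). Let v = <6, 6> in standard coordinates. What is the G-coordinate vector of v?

Write v = c_1 f1 + c_2 f2 and solve for the c_i.
System: 3c_1 - c_2 = 6, -c_1 + 3c_2 = 6; solving gives c_1 = 3, c_2 = 3.
Check: 3f1 + 3f2 = <6, 6>.

<3, 3>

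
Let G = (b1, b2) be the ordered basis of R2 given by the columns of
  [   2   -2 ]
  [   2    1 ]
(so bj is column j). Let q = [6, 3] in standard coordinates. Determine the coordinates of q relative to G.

Write q = c_1 b1 + c_2 b2 and solve for the c_i.
System: 2c_1 - 2c_2 = 6, 2c_1 + c_2 = 3; solving gives c_1 = 2, c_2 = -1.
Check: 2b1 - b2 = [6, 3].

[2, -1]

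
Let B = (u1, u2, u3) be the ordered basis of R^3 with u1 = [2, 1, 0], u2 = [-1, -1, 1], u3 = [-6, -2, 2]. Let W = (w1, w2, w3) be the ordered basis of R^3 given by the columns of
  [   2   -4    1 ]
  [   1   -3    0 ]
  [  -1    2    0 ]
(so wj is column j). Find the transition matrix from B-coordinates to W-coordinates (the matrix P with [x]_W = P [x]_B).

[[-2, -1, -2], [-1, 0, 0], [2, 1, -2]]

Let M have columns uj and N have columns wj. Then for every x, N [x]_W = x = M [x]_B, so P = N^(-1) M.
Since det N = -1, N^(-1) has integer entries; multiplying gives P = [[-2, -1, -2], [-1, 0, 0], [2, 1, -2]].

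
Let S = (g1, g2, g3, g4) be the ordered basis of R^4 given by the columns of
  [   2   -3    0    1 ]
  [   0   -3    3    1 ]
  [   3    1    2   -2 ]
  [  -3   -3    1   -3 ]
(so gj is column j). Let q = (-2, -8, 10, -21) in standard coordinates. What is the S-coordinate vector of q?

(3, 3, 0, 1)

Write q = c_1 g1 + ... + c_4 g4 and solve for the c_i.
Gaussian elimination on [M | q] yields c = (3, 3, 0, 1).
Check: 3g1 + 3g2 + 0·g3 + g4 = (-2, -8, 10, -21).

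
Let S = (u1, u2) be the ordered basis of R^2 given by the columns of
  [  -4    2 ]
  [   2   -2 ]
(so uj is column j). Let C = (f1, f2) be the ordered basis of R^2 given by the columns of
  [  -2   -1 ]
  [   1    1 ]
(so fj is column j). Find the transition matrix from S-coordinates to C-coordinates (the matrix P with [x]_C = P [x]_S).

Let M have columns uj and N have columns fj. Then for every x, N [x]_C = x = M [x]_S, so P = N^(-1) M.
Since det N = -1, N^(-1) has integer entries; multiplying gives P = [[2, 0], [0, -2]].

[[2, 0], [0, -2]]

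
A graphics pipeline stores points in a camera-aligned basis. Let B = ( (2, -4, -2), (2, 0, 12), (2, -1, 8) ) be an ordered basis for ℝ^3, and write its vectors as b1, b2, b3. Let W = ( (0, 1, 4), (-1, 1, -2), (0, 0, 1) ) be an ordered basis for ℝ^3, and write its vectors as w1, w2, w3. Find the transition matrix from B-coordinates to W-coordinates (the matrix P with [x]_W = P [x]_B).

[[-2, 2, 1], [-2, -2, -2], [2, 0, 0]]

Column j of P is [bj]_W, since P maps B-coordinates to W-coordinates.
Expressing b1 in W: b1 = -2w1 - 2w2 + 2w3, so column 1 of P is (-2, -2, 2).
Doing the same for each bj gives P = [[-2, 2, 1], [-2, -2, -2], [2, 0, 0]].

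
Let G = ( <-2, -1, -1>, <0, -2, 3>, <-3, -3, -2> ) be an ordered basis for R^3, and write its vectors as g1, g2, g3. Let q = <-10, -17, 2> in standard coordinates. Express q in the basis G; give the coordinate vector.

[q]_G is the unique c with M c = q, where M has columns g1, ..., g3.
Row-reducing the augmented matrix [M | q] gives c = (-1, 3, 4).
Check: -g1 + 3g2 + 4g3 = <-10, -17, 2>.

<-1, 3, 4>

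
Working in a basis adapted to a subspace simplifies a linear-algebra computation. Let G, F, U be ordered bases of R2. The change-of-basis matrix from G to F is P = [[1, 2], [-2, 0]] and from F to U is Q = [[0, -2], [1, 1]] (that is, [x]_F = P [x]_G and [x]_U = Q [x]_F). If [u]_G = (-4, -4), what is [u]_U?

(-16, -4)

Composing the changes, [u]_U = Q P [u]_G.
Q P = [[4, 0], [-1, 2]]; applying this to (-4, -4) gives (-16, -4).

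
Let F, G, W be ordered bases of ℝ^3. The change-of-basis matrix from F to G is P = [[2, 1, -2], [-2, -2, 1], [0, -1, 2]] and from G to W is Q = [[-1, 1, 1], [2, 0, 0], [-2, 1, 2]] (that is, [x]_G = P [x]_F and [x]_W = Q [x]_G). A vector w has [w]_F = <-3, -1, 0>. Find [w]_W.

Apply P to get G-coordinates <-7, 8, 1>, then Q to get W-coordinates.
The result is [w]_W = <16, -14, 24>.

<16, -14, 24>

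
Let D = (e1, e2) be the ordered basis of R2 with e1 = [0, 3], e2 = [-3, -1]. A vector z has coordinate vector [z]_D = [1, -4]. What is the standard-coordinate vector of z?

z = M [z]_D, where M has columns e1, e2.
Carrying out the matrix-vector product, z = [12, 7].

[12, 7]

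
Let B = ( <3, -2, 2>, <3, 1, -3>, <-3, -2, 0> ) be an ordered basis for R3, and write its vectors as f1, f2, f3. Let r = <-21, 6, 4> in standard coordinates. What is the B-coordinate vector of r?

Write r = c_1 f1 + ... + c_3 f3 and solve for the c_i.
Solving this 3x3 system gives c = (-4, -4, -1).
Check: -4f1 - 4f2 - f3 = <-21, 6, 4>.

<-4, -4, -1>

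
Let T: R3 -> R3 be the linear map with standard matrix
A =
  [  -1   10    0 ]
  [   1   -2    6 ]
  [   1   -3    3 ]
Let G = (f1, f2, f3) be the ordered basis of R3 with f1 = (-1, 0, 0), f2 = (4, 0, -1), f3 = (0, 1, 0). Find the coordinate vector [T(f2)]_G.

Column 2 of [T]_G is the G-coordinate vector of T(f2).
In standard coordinates T(f2) = A f2 = (-4, -2, 1).
Converting to G: (-4, -2, 1) = 0·f1 - f2 - 2f3, so the coordinate vector is (0, -1, -2).

(0, -1, -2)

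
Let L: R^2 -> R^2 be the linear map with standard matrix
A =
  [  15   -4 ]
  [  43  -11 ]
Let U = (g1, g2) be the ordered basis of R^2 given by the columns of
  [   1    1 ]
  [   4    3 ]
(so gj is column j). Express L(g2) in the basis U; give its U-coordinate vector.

(1, 2)

Column 2 of [L]_U is the U-coordinate vector of L(g2).
In standard coordinates L(g2) = A g2 = (3, 10).
Converting to U: (3, 10) = g1 + 2g2, so the coordinate vector is (1, 2).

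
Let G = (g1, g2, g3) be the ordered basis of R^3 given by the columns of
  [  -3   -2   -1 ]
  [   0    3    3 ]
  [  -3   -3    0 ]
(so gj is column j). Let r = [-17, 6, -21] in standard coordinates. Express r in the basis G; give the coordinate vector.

[4, 3, -1]

We seek scalars with c_1 g1 + ... + c_3 g3 = r; equivalently solve M c = r where the columns of M are g1, ..., g3.
Row-reducing the augmented matrix [M | r] gives c = (4, 3, -1).
Check: 4g1 + 3g2 - g3 = [-17, 6, -21].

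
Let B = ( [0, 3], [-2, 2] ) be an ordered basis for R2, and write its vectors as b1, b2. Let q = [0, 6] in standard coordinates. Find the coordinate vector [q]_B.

[2, 0]

We seek scalars with c_1 b1 + c_2 b2 = q; equivalently solve M c = q where the columns of M are b1, b2.
System: 0c_1 - 2c_2 = 0, 3c_1 + 2c_2 = 6; solving gives c_1 = 2, c_2 = 0.
Check: 2b1 + 0·b2 = [0, 6].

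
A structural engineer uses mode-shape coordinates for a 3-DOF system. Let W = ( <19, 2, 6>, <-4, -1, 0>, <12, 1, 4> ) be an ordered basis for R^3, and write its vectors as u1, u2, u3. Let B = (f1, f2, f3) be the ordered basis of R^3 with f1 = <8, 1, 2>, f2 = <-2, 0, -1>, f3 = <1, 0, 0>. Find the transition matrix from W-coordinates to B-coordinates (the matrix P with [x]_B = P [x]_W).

Column j of P is [uj]_B, since P maps W-coordinates to B-coordinates.
Expressing u1 in B: u1 = 2f1 - 2f2 - f3, so column 1 of P is <2, -2, -1>.
Doing the same for each uj gives P = [[2, -1, 1], [-2, -2, -2], [-1, 0, 0]].

[[2, -1, 1], [-2, -2, -2], [-1, 0, 0]]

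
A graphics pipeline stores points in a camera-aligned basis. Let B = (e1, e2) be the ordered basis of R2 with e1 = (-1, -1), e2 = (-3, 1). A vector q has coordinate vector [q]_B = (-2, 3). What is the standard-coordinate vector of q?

(-7, 5)

By definition q = -2e1 + 3e2.
Summing componentwise gives (-7, 5).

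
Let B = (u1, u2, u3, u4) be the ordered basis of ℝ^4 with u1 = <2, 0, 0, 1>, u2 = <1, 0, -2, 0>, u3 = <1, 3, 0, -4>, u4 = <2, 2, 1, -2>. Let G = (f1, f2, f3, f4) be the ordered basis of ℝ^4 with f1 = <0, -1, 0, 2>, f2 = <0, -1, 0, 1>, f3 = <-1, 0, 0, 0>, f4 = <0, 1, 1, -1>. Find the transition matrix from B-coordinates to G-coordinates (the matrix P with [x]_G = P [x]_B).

Let M have columns uj and N have columns fj. Then for every x, N [x]_G = x = M [x]_B, so P = N^(-1) M.
Since det N = 1, N^(-1) has integer entries; multiplying gives P = [[1, 0, -1, 0], [-1, -2, -2, -1], [-2, -1, -1, -2], [0, -2, 0, 1]].

[[1, 0, -1, 0], [-1, -2, -2, -1], [-2, -1, -1, -2], [0, -2, 0, 1]]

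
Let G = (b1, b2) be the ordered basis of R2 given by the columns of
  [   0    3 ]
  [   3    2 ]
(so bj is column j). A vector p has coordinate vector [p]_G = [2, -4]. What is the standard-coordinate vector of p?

[-12, -2]

The coordinates say p = 2b1 - 4b2; adding the scaled basis vectors gives [-12, -2].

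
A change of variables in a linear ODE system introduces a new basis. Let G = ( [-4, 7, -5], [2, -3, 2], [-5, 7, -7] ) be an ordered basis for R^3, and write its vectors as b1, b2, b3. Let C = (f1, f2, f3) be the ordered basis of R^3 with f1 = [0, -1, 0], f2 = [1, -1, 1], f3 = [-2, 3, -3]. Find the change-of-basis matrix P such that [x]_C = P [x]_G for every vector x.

[[-2, 1, 0], [-2, 2, -1], [1, 0, 2]]

Column j of P is [bj]_C, since P maps G-coordinates to C-coordinates.
Expressing b1 in C: b1 = -2f1 - 2f2 + f3, so column 1 of P is [-2, -2, 1].
Doing the same for each bj gives P = [[-2, 1, 0], [-2, 2, -1], [1, 0, 2]].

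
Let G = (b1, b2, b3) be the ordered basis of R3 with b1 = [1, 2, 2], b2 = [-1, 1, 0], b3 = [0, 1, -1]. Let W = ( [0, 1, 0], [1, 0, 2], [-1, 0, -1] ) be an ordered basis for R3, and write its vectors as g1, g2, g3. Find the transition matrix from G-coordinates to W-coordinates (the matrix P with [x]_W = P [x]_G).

[[2, 1, 1], [1, 1, -1], [0, 2, -1]]

Column j of P is [bj]_W, since P maps G-coordinates to W-coordinates.
Expressing b1 in W: b1 = 2g1 + g2 + 0·g3, so column 1 of P is [2, 1, 0].
Doing the same for each bj gives P = [[2, 1, 1], [1, 1, -1], [0, 2, -1]].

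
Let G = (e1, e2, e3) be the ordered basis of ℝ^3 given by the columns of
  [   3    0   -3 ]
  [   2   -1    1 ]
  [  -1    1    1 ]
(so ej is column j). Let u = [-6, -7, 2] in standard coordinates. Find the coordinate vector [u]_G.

[u]_G is the unique c with M c = u, where M has columns e1, ..., e3.
Gaussian elimination on [M | u] yields c = (-3, 0, -1).
Check: -3e1 + 0·e2 - e3 = [-6, -7, 2].

[-3, 0, -1]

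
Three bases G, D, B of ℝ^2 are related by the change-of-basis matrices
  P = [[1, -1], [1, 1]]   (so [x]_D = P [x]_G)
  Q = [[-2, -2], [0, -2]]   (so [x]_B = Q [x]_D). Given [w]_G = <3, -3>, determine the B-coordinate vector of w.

<-12, 0>

Composing the changes, [w]_B = Q P [w]_G.
Q P = [[-4, 0], [-2, -2]]; applying this to <3, -3> gives <-12, 0>.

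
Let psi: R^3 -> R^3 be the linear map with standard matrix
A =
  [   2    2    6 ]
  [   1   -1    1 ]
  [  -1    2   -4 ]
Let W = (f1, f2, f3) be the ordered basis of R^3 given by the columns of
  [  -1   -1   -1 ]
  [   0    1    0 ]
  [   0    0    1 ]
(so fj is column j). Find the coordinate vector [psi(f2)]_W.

<-1, -2, 3>

Column 2 of [psi]_W is the W-coordinate vector of psi(f2).
In standard coordinates psi(f2) = A f2 = <0, -2, 3>.
Converting to W: <0, -2, 3> = -f1 - 2f2 + 3f3, so the coordinate vector is <-1, -2, 3>.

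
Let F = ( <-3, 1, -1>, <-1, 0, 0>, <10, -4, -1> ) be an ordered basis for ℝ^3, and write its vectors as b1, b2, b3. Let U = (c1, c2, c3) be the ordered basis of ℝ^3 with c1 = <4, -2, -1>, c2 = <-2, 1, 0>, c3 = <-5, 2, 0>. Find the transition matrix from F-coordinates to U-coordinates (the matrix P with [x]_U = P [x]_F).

[[1, 0, 1], [1, -2, 2], [1, 1, -2]]

Let M have columns bj and N have columns cj. Then for every x, N [x]_U = x = M [x]_F, so P = N^(-1) M.
Since det N = -1, N^(-1) has integer entries; multiplying gives P = [[1, 0, 1], [1, -2, 2], [1, 1, -2]].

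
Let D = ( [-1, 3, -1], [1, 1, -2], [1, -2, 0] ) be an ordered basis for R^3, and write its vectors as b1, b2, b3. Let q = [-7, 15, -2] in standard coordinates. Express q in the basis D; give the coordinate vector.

[4, -1, -2]

[q]_D is the unique c with M c = q, where M has columns b1, ..., b3.
Solving this 3x3 system gives c = (4, -1, -2).
Check: 4b1 - b2 - 2b3 = [-7, 15, -2].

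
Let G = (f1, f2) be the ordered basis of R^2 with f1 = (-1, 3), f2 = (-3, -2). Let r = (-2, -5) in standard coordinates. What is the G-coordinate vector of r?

Write r = c_1 f1 + c_2 f2 and solve for the c_i.
System: -c_1 - 3c_2 = -2, 3c_1 - 2c_2 = -5; solving gives c_1 = -1, c_2 = 1.
Check: -f1 + f2 = (-2, -5).

(-1, 1)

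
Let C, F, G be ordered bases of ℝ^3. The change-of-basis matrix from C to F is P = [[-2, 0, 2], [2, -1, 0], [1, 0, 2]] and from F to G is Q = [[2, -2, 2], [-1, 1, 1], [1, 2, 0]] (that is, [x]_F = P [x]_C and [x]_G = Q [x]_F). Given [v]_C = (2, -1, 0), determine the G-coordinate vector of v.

(-14, 11, 6)

First [v]_F = P [v]_C = (-4, 5, 2).
Then [v]_G = Q [v]_F = (-14, 11, 6).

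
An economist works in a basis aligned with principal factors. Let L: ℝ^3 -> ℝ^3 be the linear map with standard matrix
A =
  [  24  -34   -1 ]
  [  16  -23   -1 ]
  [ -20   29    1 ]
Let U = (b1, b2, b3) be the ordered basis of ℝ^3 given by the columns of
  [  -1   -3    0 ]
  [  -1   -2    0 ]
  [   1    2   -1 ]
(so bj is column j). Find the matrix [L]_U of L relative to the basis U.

[[0, 0, -1], [-3, 2, 0], [2, 0, 0]]

The j-th column of [L]_U is [L(bj)]_U.
L(b1) = A b1 = [9, 6, -8] = 0·b1 - 3b2 + 2b3, so column 1 is [0, -3, 2].
Repeating for b2, b3 and assembling the columns gives [[0, 0, -1], [-3, 2, 0], [2, 0, 0]].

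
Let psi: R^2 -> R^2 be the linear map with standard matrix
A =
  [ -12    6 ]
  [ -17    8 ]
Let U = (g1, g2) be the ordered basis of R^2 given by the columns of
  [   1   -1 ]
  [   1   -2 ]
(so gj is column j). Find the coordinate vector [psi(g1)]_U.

(-3, 3)

Compute psi(g1) = A g1 = (-6, -9) in standard coordinates.
Then write this in U-coordinates: solve for y in y_1 g1 + y_2 g2 = (-6, -9).
This gives y = (-3, 3), which is column 1 of [psi]_U.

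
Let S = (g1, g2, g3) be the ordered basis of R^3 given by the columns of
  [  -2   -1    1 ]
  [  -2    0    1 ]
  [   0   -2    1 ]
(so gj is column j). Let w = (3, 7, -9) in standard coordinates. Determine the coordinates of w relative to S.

Write w = c_1 g1 + ... + c_3 g3 and solve for the c_i.
Solving this 3x3 system gives c = (-4, 4, -1).
Check: -4g1 + 4g2 - g3 = (3, 7, -9).

(-4, 4, -1)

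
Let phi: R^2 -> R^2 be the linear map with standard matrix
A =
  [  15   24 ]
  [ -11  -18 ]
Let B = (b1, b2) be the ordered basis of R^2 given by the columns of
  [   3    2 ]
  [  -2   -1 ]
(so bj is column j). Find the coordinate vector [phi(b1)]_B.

Compute phi(b1) = A b1 = [-3, 3] in standard coordinates.
Then write this in B-coordinates: solve for y in y_1 b1 + y_2 b2 = [-3, 3].
This gives y = [-3, 3], which is column 1 of [phi]_B.

[-3, 3]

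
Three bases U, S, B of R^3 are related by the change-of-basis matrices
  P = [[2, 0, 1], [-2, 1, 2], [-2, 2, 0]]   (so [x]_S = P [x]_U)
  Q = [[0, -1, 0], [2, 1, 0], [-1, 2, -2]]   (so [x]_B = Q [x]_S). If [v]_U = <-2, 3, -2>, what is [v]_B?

<-3, -9, -8>

Apply P to get S-coordinates <-6, 3, 10>, then Q to get B-coordinates.
The result is [v]_B = <-3, -9, -8>.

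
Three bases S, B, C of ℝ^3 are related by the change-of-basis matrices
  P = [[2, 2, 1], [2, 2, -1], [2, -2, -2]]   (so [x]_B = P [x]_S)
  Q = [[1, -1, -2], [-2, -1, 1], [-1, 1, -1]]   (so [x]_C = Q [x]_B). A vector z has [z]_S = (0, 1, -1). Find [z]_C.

Apply P to get B-coordinates (1, 3, 0), then Q to get C-coordinates.
The result is [z]_C = (-2, -5, 2).

(-2, -5, 2)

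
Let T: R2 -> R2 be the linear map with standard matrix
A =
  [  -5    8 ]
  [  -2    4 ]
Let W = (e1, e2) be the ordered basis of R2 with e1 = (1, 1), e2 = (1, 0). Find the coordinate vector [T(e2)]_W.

(-2, -3)

Compute T(e2) = A e2 = (-5, -2) in standard coordinates.
Then write this in W-coordinates: solve for y in y_1 e1 + y_2 e2 = (-5, -2).
This gives y = (-2, -3), which is column 2 of [T]_W.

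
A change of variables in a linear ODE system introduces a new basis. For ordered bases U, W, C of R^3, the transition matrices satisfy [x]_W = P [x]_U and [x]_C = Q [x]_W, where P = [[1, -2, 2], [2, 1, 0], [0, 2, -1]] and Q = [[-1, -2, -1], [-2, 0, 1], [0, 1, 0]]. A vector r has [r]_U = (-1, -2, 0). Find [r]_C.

(9, -10, -4)

First [r]_W = P [r]_U = (3, -4, -4).
Then [r]_C = Q [r]_W = (9, -10, -4).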